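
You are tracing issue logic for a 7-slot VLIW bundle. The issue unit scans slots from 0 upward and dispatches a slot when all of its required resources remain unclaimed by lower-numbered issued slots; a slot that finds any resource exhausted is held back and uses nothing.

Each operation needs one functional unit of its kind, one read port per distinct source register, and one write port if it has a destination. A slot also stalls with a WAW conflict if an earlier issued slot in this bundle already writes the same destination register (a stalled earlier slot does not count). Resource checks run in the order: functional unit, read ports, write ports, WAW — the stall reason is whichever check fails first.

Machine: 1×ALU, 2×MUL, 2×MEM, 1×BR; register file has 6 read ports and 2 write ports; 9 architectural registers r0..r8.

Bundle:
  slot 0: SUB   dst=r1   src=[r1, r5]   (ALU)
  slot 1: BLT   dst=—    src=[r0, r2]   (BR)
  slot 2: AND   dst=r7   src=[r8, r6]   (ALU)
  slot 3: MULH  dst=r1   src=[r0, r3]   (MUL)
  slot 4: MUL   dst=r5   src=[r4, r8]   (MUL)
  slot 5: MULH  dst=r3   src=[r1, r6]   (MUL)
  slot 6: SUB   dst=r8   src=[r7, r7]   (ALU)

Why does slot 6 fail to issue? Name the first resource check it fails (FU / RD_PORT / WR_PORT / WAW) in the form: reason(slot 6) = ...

reason(slot 6) = FU

[0] ALU needs rd=2 wr=1: ok; after: ALU=0 MUL=2 MEM=2 BR=1, R=4, W=1
[1] BR needs rd=2 wr=0: ok; after: ALU=0 MUL=2 MEM=2 BR=0, R=2, W=1
[2] ALU needs rd=2 wr=1: FU; after: ALU=0 MUL=2 MEM=2 BR=0, R=2, W=1
[3] MUL needs rd=2 wr=1: WAW; after: ALU=0 MUL=2 MEM=2 BR=0, R=2, W=1
[4] MUL needs rd=2 wr=1: ok; after: ALU=0 MUL=1 MEM=2 BR=0, R=0, W=0
[5] MUL needs rd=2 wr=1: RD_PORT; after: ALU=0 MUL=1 MEM=2 BR=0, R=0, W=0
[6] ALU needs rd=1 wr=1: FU; after: ALU=0 MUL=1 MEM=2 BR=0, R=0, W=0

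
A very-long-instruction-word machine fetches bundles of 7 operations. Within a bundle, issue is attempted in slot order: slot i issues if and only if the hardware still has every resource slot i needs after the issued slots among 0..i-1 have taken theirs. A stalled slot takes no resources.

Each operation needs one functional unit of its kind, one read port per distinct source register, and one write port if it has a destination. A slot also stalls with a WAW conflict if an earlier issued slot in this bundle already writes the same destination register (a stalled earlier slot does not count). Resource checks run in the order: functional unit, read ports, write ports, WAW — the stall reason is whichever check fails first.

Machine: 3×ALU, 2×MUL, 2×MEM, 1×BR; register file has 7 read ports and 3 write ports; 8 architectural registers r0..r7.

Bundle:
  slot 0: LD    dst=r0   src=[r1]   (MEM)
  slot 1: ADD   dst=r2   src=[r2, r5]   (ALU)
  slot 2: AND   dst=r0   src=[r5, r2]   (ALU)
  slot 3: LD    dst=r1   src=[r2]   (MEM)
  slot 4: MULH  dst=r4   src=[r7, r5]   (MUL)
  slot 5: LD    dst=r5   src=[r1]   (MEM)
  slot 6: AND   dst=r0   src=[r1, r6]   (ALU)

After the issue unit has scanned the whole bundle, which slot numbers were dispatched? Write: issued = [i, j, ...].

issued = [0, 1, 3]

#0 MEM src=r1 dispatched  <A:3 Mu:2 Ld:1 B:1 rd:6 wr:2>
#1 ALU src=r2,r5 dispatched  <A:2 Mu:2 Ld:1 B:1 rd:4 wr:1>
#2 ALU src=r5,r2 held:WAW  <A:2 Mu:2 Ld:1 B:1 rd:4 wr:1>
#3 MEM src=r2 dispatched  <A:2 Mu:2 Ld:0 B:1 rd:3 wr:0>
#4 MUL src=r7,r5 held:WR_PORT  <A:2 Mu:2 Ld:0 B:1 rd:3 wr:0>
#5 MEM src=r1 held:FU  <A:2 Mu:2 Ld:0 B:1 rd:3 wr:0>
#6 ALU src=r1,r6 held:WR_PORT  <A:2 Mu:2 Ld:0 B:1 rd:3 wr:0>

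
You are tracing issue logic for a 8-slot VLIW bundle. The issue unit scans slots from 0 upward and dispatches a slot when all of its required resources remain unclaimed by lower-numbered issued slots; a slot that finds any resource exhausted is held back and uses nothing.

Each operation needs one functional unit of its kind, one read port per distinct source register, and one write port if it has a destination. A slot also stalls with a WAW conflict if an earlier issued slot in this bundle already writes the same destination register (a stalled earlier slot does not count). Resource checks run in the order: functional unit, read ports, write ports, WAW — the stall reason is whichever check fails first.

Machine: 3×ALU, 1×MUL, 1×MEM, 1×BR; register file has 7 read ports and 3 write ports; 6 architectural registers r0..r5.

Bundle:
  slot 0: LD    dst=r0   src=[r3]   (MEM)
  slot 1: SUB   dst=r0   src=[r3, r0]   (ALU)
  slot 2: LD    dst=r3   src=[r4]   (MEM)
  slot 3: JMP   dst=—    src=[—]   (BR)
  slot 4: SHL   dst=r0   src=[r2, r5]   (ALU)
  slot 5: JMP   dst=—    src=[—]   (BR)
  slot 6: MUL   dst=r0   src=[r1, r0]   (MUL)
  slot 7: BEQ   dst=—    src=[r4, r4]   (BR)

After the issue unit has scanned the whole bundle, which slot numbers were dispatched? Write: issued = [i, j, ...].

slot 0 (MEM): ISSUE — free A3,Mu1,Ld0,B1 rp6 wp2
slot 1 (ALU): stall WAW — free A3,Mu1,Ld0,B1 rp6 wp2
slot 2 (MEM): stall FU — free A3,Mu1,Ld0,B1 rp6 wp2
slot 3 (BR): ISSUE — free A3,Mu1,Ld0,B0 rp6 wp2
slot 4 (ALU): stall WAW — free A3,Mu1,Ld0,B0 rp6 wp2
slot 5 (BR): stall FU — free A3,Mu1,Ld0,B0 rp6 wp2
slot 6 (MUL): stall WAW — free A3,Mu1,Ld0,B0 rp6 wp2
slot 7 (BR): stall FU — free A3,Mu1,Ld0,B0 rp6 wp2

issued = [0, 3]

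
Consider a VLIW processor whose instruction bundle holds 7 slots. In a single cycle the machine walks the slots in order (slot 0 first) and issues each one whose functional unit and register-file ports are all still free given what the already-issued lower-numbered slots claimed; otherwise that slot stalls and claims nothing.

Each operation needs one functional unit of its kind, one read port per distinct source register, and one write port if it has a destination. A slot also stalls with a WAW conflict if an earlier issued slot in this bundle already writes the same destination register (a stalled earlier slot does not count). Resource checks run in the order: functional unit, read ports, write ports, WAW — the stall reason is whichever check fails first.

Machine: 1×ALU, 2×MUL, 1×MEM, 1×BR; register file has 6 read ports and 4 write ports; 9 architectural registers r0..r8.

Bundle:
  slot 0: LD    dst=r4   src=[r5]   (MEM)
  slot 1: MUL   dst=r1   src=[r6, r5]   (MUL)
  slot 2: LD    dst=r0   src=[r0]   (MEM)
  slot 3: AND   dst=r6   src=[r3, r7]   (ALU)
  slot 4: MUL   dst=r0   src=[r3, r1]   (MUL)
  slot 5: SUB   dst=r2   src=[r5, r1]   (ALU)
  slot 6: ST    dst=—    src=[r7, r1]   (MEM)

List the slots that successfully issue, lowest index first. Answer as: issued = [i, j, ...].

(0) want 1×MEM +1rd +1wr — yes → AL1|MU2|ME0|BR1|rd5|wr3
(1) want 1×MUL +2rd +1wr — yes → AL1|MU1|ME0|BR1|rd3|wr2
(2) want 1×MEM +1rd +1wr — FU → AL1|MU1|ME0|BR1|rd3|wr2
(3) want 1×ALU +2rd +1wr — yes → AL0|MU1|ME0|BR1|rd1|wr1
(4) want 1×MUL +2rd +1wr — RD_PORT → AL0|MU1|ME0|BR1|rd1|wr1
(5) want 1×ALU +2rd +1wr — FU → AL0|MU1|ME0|BR1|rd1|wr1
(6) want 1×MEM +2rd +0wr — FU → AL0|MU1|ME0|BR1|rd1|wr1

issued = [0, 1, 3]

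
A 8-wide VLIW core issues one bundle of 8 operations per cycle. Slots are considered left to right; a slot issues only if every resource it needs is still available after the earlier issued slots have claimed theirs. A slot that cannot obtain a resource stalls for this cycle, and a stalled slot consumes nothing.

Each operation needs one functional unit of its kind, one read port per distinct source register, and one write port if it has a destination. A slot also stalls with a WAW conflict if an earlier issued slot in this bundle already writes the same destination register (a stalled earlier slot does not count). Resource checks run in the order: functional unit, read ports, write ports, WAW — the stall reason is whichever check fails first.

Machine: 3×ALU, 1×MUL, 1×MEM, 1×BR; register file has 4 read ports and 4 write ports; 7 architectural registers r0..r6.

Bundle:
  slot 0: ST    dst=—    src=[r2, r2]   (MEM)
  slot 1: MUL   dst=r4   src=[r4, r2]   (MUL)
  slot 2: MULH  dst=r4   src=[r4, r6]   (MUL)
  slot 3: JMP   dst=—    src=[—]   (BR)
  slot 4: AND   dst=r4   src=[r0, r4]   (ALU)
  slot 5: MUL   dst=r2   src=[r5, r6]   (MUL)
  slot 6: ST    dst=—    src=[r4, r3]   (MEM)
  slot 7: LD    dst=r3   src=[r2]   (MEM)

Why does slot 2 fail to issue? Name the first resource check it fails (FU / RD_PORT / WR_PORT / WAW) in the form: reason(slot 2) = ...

(0) want 1×MEM +1rd +0wr — yes → AL3|MU1|ME0|BR1|rd3|wr4
(1) want 1×MUL +2rd +1wr — yes → AL3|MU0|ME0|BR1|rd1|wr3
(2) want 1×MUL +2rd +1wr — FU → AL3|MU0|ME0|BR1|rd1|wr3
(3) want 1×BR +0rd +0wr — yes → AL3|MU0|ME0|BR0|rd1|wr3
(4) want 1×ALU +2rd +1wr — RD_PORT → AL3|MU0|ME0|BR0|rd1|wr3
(5) want 1×MUL +2rd +1wr — FU → AL3|MU0|ME0|BR0|rd1|wr3
(6) want 1×MEM +2rd +0wr — FU → AL3|MU0|ME0|BR0|rd1|wr3
(7) want 1×MEM +1rd +1wr — FU → AL3|MU0|ME0|BR0|rd1|wr3

reason(slot 2) = FU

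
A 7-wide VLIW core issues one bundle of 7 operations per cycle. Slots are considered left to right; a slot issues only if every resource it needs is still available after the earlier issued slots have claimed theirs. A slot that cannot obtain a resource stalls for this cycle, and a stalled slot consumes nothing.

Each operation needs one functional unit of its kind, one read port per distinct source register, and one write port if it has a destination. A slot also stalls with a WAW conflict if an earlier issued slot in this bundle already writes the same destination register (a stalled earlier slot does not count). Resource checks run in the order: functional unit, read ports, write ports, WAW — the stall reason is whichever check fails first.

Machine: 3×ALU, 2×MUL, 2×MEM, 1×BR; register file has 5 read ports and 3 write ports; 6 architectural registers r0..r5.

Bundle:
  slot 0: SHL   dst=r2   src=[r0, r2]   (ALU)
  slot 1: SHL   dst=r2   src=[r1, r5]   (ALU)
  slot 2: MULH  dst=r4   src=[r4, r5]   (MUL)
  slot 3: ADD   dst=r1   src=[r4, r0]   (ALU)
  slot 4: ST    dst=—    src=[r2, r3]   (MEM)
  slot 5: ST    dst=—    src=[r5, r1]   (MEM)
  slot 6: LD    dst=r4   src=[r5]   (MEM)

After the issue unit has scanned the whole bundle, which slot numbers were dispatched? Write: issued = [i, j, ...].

[0] ALU needs rd=2 wr=1: ok; after: ALU=2 MUL=2 MEM=2 BR=1, R=3, W=2
[1] ALU needs rd=2 wr=1: WAW; after: ALU=2 MUL=2 MEM=2 BR=1, R=3, W=2
[2] MUL needs rd=2 wr=1: ok; after: ALU=2 MUL=1 MEM=2 BR=1, R=1, W=1
[3] ALU needs rd=2 wr=1: RD_PORT; after: ALU=2 MUL=1 MEM=2 BR=1, R=1, W=1
[4] MEM needs rd=2 wr=0: RD_PORT; after: ALU=2 MUL=1 MEM=2 BR=1, R=1, W=1
[5] MEM needs rd=2 wr=0: RD_PORT; after: ALU=2 MUL=1 MEM=2 BR=1, R=1, W=1
[6] MEM needs rd=1 wr=1: WAW; after: ALU=2 MUL=1 MEM=2 BR=1, R=1, W=1

issued = [0, 2]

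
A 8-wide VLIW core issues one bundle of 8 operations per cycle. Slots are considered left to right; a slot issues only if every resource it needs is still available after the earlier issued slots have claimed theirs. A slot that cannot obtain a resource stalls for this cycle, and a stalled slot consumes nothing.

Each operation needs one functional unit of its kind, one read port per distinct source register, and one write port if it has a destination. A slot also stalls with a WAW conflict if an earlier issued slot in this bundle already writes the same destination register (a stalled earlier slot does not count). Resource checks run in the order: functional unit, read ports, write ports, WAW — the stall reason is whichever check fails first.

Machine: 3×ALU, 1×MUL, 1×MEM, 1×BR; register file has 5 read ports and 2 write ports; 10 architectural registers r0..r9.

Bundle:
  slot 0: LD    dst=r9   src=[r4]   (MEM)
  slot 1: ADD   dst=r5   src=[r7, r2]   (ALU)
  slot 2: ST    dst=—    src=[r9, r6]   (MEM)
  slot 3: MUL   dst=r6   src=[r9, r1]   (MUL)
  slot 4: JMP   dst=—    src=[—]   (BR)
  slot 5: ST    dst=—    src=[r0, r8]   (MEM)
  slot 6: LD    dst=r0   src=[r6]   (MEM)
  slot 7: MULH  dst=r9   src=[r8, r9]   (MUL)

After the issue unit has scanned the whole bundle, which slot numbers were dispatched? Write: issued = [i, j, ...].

slot 0 (MEM): ISSUE — free A3,Mu1,Ld0,B1 rp4 wp1
slot 1 (ALU): ISSUE — free A2,Mu1,Ld0,B1 rp2 wp0
slot 2 (MEM): stall FU — free A2,Mu1,Ld0,B1 rp2 wp0
slot 3 (MUL): stall WR_PORT — free A2,Mu1,Ld0,B1 rp2 wp0
slot 4 (BR): ISSUE — free A2,Mu1,Ld0,B0 rp2 wp0
slot 5 (MEM): stall FU — free A2,Mu1,Ld0,B0 rp2 wp0
slot 6 (MEM): stall FU — free A2,Mu1,Ld0,B0 rp2 wp0
slot 7 (MUL): stall WR_PORT — free A2,Mu1,Ld0,B0 rp2 wp0

issued = [0, 1, 4]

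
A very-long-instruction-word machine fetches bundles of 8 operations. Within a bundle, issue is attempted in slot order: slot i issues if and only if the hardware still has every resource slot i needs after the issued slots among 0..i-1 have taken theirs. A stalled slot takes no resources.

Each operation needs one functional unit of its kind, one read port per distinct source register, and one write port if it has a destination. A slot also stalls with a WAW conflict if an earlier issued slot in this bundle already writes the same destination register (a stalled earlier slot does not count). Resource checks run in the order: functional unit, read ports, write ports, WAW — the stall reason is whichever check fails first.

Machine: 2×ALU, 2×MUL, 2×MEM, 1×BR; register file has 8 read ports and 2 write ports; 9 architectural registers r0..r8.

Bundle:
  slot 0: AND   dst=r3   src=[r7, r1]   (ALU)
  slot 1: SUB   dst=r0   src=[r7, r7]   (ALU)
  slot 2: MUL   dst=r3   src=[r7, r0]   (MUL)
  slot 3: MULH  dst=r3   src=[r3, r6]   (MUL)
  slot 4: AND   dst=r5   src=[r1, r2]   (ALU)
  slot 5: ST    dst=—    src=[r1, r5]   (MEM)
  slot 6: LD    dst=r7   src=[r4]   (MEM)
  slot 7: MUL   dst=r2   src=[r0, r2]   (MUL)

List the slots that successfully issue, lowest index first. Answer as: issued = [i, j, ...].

issued = [0, 1, 5]

#0 ALU src=r7,r1 dispatched  <A:1 Mu:2 Ld:2 B:1 rd:6 wr:1>
#1 ALU src=r7,r7 dispatched  <A:0 Mu:2 Ld:2 B:1 rd:5 wr:0>
#2 MUL src=r7,r0 held:WR_PORT  <A:0 Mu:2 Ld:2 B:1 rd:5 wr:0>
#3 MUL src=r3,r6 held:WR_PORT  <A:0 Mu:2 Ld:2 B:1 rd:5 wr:0>
#4 ALU src=r1,r2 held:FU  <A:0 Mu:2 Ld:2 B:1 rd:5 wr:0>
#5 MEM src=r1,r5 dispatched  <A:0 Mu:2 Ld:1 B:1 rd:3 wr:0>
#6 MEM src=r4 held:WR_PORT  <A:0 Mu:2 Ld:1 B:1 rd:3 wr:0>
#7 MUL src=r0,r2 held:WR_PORT  <A:0 Mu:2 Ld:1 B:1 rd:3 wr:0>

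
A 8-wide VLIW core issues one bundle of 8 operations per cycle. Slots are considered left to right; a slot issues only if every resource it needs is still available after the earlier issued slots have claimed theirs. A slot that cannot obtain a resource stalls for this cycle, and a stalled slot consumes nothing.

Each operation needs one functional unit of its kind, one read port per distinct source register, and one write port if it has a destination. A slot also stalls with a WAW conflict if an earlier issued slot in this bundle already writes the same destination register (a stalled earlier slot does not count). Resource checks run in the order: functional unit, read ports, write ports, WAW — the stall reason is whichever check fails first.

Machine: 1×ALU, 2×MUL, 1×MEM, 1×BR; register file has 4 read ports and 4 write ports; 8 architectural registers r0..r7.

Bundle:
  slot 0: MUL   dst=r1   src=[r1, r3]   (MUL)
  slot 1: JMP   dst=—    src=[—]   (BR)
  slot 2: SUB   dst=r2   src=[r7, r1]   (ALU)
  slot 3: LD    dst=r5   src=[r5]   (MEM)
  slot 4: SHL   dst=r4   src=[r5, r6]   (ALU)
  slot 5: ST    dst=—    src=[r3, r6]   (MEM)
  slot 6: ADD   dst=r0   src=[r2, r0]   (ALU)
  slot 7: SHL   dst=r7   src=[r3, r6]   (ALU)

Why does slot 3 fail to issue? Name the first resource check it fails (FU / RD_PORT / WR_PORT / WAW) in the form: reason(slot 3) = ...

reason(slot 3) = RD_PORT

#0 MUL src=r1,r3 dispatched  <A:1 Mu:1 Ld:1 B:1 rd:2 wr:3>
#1 BR src=- dispatched  <A:1 Mu:1 Ld:1 B:0 rd:2 wr:3>
#2 ALU src=r7,r1 dispatched  <A:0 Mu:1 Ld:1 B:0 rd:0 wr:2>
#3 MEM src=r5 held:RD_PORT  <A:0 Mu:1 Ld:1 B:0 rd:0 wr:2>
#4 ALU src=r5,r6 held:FU  <A:0 Mu:1 Ld:1 B:0 rd:0 wr:2>
#5 MEM src=r3,r6 held:RD_PORT  <A:0 Mu:1 Ld:1 B:0 rd:0 wr:2>
#6 ALU src=r2,r0 held:FU  <A:0 Mu:1 Ld:1 B:0 rd:0 wr:2>
#7 ALU src=r3,r6 held:FU  <A:0 Mu:1 Ld:1 B:0 rd:0 wr:2>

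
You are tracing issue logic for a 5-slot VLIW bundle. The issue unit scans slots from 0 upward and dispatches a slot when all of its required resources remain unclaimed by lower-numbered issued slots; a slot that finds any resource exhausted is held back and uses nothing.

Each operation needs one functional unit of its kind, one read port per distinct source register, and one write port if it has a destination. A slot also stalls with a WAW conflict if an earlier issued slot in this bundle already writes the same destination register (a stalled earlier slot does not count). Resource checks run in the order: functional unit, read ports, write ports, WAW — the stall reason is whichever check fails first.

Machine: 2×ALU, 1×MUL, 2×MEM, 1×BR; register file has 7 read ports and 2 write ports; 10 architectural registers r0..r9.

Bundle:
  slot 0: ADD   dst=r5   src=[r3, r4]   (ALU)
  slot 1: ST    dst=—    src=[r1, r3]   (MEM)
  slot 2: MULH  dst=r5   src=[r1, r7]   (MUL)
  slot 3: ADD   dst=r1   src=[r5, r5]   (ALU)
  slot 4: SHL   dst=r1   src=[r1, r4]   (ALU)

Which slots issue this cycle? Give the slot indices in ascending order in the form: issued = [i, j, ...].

#0 ALU src=r3,r4 dispatched  <A:1 Mu:1 Ld:2 B:1 rd:5 wr:1>
#1 MEM src=r1,r3 dispatched  <A:1 Mu:1 Ld:1 B:1 rd:3 wr:1>
#2 MUL src=r1,r7 held:WAW  <A:1 Mu:1 Ld:1 B:1 rd:3 wr:1>
#3 ALU src=r5,r5 dispatched  <A:0 Mu:1 Ld:1 B:1 rd:2 wr:0>
#4 ALU src=r1,r4 held:FU  <A:0 Mu:1 Ld:1 B:1 rd:2 wr:0>

issued = [0, 1, 3]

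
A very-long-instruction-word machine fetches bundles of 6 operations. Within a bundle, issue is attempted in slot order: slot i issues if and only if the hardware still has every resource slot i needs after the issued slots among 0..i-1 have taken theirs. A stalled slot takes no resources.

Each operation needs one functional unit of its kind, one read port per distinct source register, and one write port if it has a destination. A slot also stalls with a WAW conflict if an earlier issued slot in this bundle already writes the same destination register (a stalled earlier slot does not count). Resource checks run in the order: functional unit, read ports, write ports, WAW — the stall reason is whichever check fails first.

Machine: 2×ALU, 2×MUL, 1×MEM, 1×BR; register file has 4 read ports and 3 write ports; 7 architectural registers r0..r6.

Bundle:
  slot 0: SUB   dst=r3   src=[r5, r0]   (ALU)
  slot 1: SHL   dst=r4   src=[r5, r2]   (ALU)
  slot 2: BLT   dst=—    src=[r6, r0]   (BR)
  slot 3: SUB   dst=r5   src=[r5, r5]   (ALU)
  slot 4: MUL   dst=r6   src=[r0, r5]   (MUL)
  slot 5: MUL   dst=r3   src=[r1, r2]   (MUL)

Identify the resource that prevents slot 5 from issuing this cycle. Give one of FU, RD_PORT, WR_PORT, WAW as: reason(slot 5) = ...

reason(slot 5) = RD_PORT

slot 0 (ALU): ISSUE — free A1,Mu2,Ld1,B1 rp2 wp2
slot 1 (ALU): ISSUE — free A0,Mu2,Ld1,B1 rp0 wp1
slot 2 (BR): stall RD_PORT — free A0,Mu2,Ld1,B1 rp0 wp1
slot 3 (ALU): stall FU — free A0,Mu2,Ld1,B1 rp0 wp1
slot 4 (MUL): stall RD_PORT — free A0,Mu2,Ld1,B1 rp0 wp1
slot 5 (MUL): stall RD_PORT — free A0,Mu2,Ld1,B1 rp0 wp1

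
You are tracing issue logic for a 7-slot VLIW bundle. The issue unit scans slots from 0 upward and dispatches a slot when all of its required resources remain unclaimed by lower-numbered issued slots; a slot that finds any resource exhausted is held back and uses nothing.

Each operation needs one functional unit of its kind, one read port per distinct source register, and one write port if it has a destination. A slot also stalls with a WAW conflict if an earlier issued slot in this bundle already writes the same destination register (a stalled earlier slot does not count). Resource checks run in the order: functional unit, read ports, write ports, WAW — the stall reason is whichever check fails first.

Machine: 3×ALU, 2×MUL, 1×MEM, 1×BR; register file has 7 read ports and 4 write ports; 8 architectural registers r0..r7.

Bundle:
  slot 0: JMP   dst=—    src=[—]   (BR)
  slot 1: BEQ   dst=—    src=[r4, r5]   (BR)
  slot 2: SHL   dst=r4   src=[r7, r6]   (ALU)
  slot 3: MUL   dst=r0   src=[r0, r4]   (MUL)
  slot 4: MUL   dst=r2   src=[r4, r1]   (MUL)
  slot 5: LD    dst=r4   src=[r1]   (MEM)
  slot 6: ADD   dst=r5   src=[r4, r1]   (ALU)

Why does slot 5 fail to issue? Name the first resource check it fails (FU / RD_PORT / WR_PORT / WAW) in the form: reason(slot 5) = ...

[0] BR needs rd=0 wr=0: ok; after: ALU=3 MUL=2 MEM=1 BR=0, R=7, W=4
[1] BR needs rd=2 wr=0: FU; after: ALU=3 MUL=2 MEM=1 BR=0, R=7, W=4
[2] ALU needs rd=2 wr=1: ok; after: ALU=2 MUL=2 MEM=1 BR=0, R=5, W=3
[3] MUL needs rd=2 wr=1: ok; after: ALU=2 MUL=1 MEM=1 BR=0, R=3, W=2
[4] MUL needs rd=2 wr=1: ok; after: ALU=2 MUL=0 MEM=1 BR=0, R=1, W=1
[5] MEM needs rd=1 wr=1: WAW; after: ALU=2 MUL=0 MEM=1 BR=0, R=1, W=1
[6] ALU needs rd=2 wr=1: RD_PORT; after: ALU=2 MUL=0 MEM=1 BR=0, R=1, W=1

reason(slot 5) = WAW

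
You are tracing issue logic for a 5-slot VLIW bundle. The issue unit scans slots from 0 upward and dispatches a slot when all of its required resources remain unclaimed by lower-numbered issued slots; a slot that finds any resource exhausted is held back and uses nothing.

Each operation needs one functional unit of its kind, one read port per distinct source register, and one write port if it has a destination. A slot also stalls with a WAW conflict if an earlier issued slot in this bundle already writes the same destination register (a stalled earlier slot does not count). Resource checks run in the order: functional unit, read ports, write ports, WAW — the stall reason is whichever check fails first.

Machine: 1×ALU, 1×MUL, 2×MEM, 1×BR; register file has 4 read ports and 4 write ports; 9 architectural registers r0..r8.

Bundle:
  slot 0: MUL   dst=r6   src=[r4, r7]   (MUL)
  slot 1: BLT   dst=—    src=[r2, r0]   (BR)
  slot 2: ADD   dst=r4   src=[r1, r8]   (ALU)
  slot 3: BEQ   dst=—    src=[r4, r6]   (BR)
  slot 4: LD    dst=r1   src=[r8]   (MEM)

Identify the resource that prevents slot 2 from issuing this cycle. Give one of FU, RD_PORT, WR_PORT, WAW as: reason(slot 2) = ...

reason(slot 2) = RD_PORT

slot 0 (MUL): ISSUE — free A1,Mu0,Ld2,B1 rp2 wp3
slot 1 (BR): ISSUE — free A1,Mu0,Ld2,B0 rp0 wp3
slot 2 (ALU): stall RD_PORT — free A1,Mu0,Ld2,B0 rp0 wp3
slot 3 (BR): stall FU — free A1,Mu0,Ld2,B0 rp0 wp3
slot 4 (MEM): stall RD_PORT — free A1,Mu0,Ld2,B0 rp0 wp3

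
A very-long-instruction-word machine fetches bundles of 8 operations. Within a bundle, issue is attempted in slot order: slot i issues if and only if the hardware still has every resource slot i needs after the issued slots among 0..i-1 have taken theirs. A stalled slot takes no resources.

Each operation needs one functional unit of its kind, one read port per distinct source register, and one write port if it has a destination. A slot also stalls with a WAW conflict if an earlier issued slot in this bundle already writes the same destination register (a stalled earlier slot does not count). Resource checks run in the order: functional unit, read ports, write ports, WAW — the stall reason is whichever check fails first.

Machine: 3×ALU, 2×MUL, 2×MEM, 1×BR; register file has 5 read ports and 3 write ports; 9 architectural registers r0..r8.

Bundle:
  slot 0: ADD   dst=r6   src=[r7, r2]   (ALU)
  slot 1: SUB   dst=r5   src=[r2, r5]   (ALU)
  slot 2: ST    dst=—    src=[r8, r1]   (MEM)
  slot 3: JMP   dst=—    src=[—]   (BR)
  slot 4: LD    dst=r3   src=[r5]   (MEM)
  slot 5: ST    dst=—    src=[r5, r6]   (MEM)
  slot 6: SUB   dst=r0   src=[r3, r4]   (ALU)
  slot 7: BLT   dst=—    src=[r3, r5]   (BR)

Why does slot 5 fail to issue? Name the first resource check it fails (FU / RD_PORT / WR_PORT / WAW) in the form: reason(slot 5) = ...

reason(slot 5) = RD_PORT

#0 ALU src=r7,r2 dispatched  <A:2 Mu:2 Ld:2 B:1 rd:3 wr:2>
#1 ALU src=r2,r5 dispatched  <A:1 Mu:2 Ld:2 B:1 rd:1 wr:1>
#2 MEM src=r8,r1 held:RD_PORT  <A:1 Mu:2 Ld:2 B:1 rd:1 wr:1>
#3 BR src=- dispatched  <A:1 Mu:2 Ld:2 B:0 rd:1 wr:1>
#4 MEM src=r5 dispatched  <A:1 Mu:2 Ld:1 B:0 rd:0 wr:0>
#5 MEM src=r5,r6 held:RD_PORT  <A:1 Mu:2 Ld:1 B:0 rd:0 wr:0>
#6 ALU src=r3,r4 held:RD_PORT  <A:1 Mu:2 Ld:1 B:0 rd:0 wr:0>
#7 BR src=r3,r5 held:FU  <A:1 Mu:2 Ld:1 B:0 rd:0 wr:0>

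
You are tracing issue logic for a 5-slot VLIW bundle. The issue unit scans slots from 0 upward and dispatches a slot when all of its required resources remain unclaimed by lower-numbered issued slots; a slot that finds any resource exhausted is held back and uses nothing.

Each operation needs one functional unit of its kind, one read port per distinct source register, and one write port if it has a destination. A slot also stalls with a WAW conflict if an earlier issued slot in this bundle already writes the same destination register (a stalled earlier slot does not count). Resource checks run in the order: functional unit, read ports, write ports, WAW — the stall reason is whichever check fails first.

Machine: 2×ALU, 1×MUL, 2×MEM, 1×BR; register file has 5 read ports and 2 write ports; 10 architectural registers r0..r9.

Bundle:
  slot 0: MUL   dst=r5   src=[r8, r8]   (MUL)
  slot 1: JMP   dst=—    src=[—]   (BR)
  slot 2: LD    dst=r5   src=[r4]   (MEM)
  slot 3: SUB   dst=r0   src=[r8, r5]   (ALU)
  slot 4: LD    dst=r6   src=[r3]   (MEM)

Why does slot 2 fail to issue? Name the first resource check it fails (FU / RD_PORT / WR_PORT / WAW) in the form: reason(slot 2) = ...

reason(slot 2) = WAW

#0 MUL src=r8,r8 dispatched  <A:2 Mu:0 Ld:2 B:1 rd:4 wr:1>
#1 BR src=- dispatched  <A:2 Mu:0 Ld:2 B:0 rd:4 wr:1>
#2 MEM src=r4 held:WAW  <A:2 Mu:0 Ld:2 B:0 rd:4 wr:1>
#3 ALU src=r8,r5 dispatched  <A:1 Mu:0 Ld:2 B:0 rd:2 wr:0>
#4 MEM src=r3 held:WR_PORT  <A:1 Mu:0 Ld:2 B:0 rd:2 wr:0>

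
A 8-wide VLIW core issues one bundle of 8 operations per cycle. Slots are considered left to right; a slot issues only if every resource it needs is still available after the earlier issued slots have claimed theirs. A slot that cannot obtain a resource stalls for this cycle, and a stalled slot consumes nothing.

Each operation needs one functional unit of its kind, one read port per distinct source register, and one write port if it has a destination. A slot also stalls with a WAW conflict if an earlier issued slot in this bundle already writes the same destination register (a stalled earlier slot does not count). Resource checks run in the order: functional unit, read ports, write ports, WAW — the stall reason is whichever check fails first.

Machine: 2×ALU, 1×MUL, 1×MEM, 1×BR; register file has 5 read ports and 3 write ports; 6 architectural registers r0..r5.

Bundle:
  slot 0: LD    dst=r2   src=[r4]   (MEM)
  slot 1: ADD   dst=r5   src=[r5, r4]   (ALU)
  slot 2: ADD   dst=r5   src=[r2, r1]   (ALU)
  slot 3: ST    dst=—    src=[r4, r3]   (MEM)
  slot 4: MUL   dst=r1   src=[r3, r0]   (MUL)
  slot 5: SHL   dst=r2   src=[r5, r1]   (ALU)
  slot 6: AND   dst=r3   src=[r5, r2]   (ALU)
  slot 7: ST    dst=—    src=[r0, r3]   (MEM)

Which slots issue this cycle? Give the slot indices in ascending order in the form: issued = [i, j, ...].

issued = [0, 1, 4]

slot 0 (MEM): ISSUE — free A2,Mu1,Ld0,B1 rp4 wp2
slot 1 (ALU): ISSUE — free A1,Mu1,Ld0,B1 rp2 wp1
slot 2 (ALU): stall WAW — free A1,Mu1,Ld0,B1 rp2 wp1
slot 3 (MEM): stall FU — free A1,Mu1,Ld0,B1 rp2 wp1
slot 4 (MUL): ISSUE — free A1,Mu0,Ld0,B1 rp0 wp0
slot 5 (ALU): stall RD_PORT — free A1,Mu0,Ld0,B1 rp0 wp0
slot 6 (ALU): stall RD_PORT — free A1,Mu0,Ld0,B1 rp0 wp0
slot 7 (MEM): stall FU — free A1,Mu0,Ld0,B1 rp0 wp0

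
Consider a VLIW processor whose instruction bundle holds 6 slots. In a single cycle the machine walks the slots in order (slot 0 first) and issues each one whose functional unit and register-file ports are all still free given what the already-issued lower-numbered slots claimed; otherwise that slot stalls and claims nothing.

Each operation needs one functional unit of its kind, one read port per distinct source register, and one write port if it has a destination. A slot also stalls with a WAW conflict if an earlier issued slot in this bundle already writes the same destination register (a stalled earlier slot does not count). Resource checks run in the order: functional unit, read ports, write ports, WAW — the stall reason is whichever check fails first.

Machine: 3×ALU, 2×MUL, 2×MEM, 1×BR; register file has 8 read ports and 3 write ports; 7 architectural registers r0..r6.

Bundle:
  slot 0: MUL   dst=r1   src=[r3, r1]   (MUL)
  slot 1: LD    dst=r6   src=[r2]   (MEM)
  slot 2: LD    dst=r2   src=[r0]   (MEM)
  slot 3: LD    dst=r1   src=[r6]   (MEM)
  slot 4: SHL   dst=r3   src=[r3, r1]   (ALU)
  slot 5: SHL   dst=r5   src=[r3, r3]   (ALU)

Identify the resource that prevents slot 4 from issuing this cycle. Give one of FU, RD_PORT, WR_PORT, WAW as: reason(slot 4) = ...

(0) want 1×MUL +2rd +1wr — yes → AL3|MU1|ME2|BR1|rd6|wr2
(1) want 1×MEM +1rd +1wr — yes → AL3|MU1|ME1|BR1|rd5|wr1
(2) want 1×MEM +1rd +1wr — yes → AL3|MU1|ME0|BR1|rd4|wr0
(3) want 1×MEM +1rd +1wr — FU → AL3|MU1|ME0|BR1|rd4|wr0
(4) want 1×ALU +2rd +1wr — WR_PORT → AL3|MU1|ME0|BR1|rd4|wr0
(5) want 1×ALU +1rd +1wr — WR_PORT → AL3|MU1|ME0|BR1|rd4|wr0

reason(slot 4) = WR_PORT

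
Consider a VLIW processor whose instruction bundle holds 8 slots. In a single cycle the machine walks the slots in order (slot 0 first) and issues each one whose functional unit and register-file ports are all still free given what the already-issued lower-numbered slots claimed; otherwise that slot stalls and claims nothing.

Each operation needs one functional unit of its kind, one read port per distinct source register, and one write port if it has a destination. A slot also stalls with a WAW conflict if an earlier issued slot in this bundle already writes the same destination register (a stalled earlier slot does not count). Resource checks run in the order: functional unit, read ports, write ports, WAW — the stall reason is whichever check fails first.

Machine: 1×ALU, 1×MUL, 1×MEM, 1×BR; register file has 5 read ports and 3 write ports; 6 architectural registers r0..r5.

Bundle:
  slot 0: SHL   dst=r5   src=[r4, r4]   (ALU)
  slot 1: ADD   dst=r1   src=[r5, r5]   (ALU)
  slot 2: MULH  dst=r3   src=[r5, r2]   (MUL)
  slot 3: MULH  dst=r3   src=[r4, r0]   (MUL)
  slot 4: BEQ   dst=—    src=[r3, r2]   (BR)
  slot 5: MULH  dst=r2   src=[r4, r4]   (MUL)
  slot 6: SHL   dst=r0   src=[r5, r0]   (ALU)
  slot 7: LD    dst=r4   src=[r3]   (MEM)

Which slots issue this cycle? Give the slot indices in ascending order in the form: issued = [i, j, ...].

slot 0 (ALU): ISSUE — free A0,Mu1,Ld1,B1 rp4 wp2
slot 1 (ALU): stall FU — free A0,Mu1,Ld1,B1 rp4 wp2
slot 2 (MUL): ISSUE — free A0,Mu0,Ld1,B1 rp2 wp1
slot 3 (MUL): stall FU — free A0,Mu0,Ld1,B1 rp2 wp1
slot 4 (BR): ISSUE — free A0,Mu0,Ld1,B0 rp0 wp1
slot 5 (MUL): stall FU — free A0,Mu0,Ld1,B0 rp0 wp1
slot 6 (ALU): stall FU — free A0,Mu0,Ld1,B0 rp0 wp1
slot 7 (MEM): stall RD_PORT — free A0,Mu0,Ld1,B0 rp0 wp1

issued = [0, 2, 4]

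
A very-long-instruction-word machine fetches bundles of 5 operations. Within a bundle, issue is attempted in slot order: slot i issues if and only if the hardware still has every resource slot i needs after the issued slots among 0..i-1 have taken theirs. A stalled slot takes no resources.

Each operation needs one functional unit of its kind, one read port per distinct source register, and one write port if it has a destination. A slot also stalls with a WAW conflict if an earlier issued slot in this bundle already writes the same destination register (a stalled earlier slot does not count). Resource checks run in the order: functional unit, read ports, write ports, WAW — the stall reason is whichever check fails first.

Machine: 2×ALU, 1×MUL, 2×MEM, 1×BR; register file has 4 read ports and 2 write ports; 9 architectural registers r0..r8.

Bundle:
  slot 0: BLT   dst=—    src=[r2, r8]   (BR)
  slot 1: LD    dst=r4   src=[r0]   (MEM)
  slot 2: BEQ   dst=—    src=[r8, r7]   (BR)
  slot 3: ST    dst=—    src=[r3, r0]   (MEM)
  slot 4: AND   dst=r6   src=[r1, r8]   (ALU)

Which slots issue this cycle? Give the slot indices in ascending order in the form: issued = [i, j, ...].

issued = [0, 1]

[0] BR needs rd=2 wr=0: ok; after: ALU=2 MUL=1 MEM=2 BR=0, R=2, W=2
[1] MEM needs rd=1 wr=1: ok; after: ALU=2 MUL=1 MEM=1 BR=0, R=1, W=1
[2] BR needs rd=2 wr=0: FU; after: ALU=2 MUL=1 MEM=1 BR=0, R=1, W=1
[3] MEM needs rd=2 wr=0: RD_PORT; after: ALU=2 MUL=1 MEM=1 BR=0, R=1, W=1
[4] ALU needs rd=2 wr=1: RD_PORT; after: ALU=2 MUL=1 MEM=1 BR=0, R=1, W=1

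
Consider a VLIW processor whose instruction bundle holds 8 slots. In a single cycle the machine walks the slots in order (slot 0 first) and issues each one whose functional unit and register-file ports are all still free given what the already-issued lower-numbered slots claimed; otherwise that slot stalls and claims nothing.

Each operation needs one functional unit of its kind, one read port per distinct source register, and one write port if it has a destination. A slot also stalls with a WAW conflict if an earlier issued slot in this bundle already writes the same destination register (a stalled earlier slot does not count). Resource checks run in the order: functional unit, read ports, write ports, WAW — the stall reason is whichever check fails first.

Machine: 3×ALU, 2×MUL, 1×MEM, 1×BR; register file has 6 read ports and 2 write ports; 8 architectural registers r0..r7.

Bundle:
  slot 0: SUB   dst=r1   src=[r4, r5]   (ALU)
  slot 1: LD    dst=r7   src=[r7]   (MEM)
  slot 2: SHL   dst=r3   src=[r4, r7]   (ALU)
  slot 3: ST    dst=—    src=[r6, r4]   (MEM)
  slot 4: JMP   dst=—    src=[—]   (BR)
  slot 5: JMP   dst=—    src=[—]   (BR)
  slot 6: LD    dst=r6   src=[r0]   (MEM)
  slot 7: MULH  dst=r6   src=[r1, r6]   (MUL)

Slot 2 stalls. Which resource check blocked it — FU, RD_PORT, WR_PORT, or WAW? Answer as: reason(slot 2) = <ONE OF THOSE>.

[0] ALU needs rd=2 wr=1: ok; after: ALU=2 MUL=2 MEM=1 BR=1, R=4, W=1
[1] MEM needs rd=1 wr=1: ok; after: ALU=2 MUL=2 MEM=0 BR=1, R=3, W=0
[2] ALU needs rd=2 wr=1: WR_PORT; after: ALU=2 MUL=2 MEM=0 BR=1, R=3, W=0
[3] MEM needs rd=2 wr=0: FU; after: ALU=2 MUL=2 MEM=0 BR=1, R=3, W=0
[4] BR needs rd=0 wr=0: ok; after: ALU=2 MUL=2 MEM=0 BR=0, R=3, W=0
[5] BR needs rd=0 wr=0: FU; after: ALU=2 MUL=2 MEM=0 BR=0, R=3, W=0
[6] MEM needs rd=1 wr=1: FU; after: ALU=2 MUL=2 MEM=0 BR=0, R=3, W=0
[7] MUL needs rd=2 wr=1: WR_PORT; after: ALU=2 MUL=2 MEM=0 BR=0, R=3, W=0

reason(slot 2) = WR_PORT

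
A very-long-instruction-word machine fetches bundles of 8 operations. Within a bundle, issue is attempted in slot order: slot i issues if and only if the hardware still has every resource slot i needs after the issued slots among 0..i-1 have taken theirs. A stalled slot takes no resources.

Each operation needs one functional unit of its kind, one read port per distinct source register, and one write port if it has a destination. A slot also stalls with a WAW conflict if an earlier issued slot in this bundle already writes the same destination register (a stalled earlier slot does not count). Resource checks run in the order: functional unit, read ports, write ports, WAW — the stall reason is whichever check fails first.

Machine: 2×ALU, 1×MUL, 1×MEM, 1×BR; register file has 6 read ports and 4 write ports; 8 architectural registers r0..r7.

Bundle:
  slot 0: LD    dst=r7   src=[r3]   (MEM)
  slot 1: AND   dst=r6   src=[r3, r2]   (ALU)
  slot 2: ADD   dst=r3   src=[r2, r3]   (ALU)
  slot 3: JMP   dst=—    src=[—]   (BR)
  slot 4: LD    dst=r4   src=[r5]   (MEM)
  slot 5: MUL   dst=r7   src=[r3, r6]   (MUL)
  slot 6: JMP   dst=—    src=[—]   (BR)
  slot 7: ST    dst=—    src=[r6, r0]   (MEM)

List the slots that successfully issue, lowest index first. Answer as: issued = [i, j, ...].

issued = [0, 1, 2, 3]

slot 0 (MEM): ISSUE — free A2,Mu1,Ld0,B1 rp5 wp3
slot 1 (ALU): ISSUE — free A1,Mu1,Ld0,B1 rp3 wp2
slot 2 (ALU): ISSUE — free A0,Mu1,Ld0,B1 rp1 wp1
slot 3 (BR): ISSUE — free A0,Mu1,Ld0,B0 rp1 wp1
slot 4 (MEM): stall FU — free A0,Mu1,Ld0,B0 rp1 wp1
slot 5 (MUL): stall RD_PORT — free A0,Mu1,Ld0,B0 rp1 wp1
slot 6 (BR): stall FU — free A0,Mu1,Ld0,B0 rp1 wp1
slot 7 (MEM): stall FU — free A0,Mu1,Ld0,B0 rp1 wp1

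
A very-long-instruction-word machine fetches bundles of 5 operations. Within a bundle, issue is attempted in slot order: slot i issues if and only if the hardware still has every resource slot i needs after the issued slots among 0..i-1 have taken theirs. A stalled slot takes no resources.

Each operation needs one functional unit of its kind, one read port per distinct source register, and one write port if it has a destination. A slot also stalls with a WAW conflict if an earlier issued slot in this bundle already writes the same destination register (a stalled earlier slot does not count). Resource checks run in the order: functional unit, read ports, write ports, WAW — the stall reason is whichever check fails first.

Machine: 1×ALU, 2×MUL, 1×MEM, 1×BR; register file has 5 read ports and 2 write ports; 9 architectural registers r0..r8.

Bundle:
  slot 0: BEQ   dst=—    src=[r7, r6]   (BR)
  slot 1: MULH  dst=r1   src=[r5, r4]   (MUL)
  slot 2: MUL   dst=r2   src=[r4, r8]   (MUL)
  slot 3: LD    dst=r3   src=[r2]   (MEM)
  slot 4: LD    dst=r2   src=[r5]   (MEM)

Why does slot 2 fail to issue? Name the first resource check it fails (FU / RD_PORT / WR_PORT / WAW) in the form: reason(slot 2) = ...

#0 BR src=r7,r6 dispatched  <A:1 Mu:2 Ld:1 B:0 rd:3 wr:2>
#1 MUL src=r5,r4 dispatched  <A:1 Mu:1 Ld:1 B:0 rd:1 wr:1>
#2 MUL src=r4,r8 held:RD_PORT  <A:1 Mu:1 Ld:1 B:0 rd:1 wr:1>
#3 MEM src=r2 dispatched  <A:1 Mu:1 Ld:0 B:0 rd:0 wr:0>
#4 MEM src=r5 held:FU  <A:1 Mu:1 Ld:0 B:0 rd:0 wr:0>

reason(slot 2) = RD_PORT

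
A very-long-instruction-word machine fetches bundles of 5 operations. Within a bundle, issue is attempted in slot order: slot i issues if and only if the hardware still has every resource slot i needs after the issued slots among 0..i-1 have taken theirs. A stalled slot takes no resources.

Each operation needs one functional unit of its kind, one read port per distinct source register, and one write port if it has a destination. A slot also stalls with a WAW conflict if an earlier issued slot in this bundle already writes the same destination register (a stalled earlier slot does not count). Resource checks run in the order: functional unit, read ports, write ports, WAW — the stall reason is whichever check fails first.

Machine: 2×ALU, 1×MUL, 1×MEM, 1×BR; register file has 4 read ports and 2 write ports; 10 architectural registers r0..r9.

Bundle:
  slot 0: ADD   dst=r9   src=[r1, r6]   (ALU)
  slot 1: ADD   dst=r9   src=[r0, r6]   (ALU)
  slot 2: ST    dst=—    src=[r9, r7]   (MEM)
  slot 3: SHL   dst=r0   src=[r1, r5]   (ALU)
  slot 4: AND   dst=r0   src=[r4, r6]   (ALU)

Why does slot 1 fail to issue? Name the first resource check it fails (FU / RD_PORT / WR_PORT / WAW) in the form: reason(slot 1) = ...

reason(slot 1) = WAW

slot 0 (ALU): ISSUE — free A1,Mu1,Ld1,B1 rp2 wp1
slot 1 (ALU): stall WAW — free A1,Mu1,Ld1,B1 rp2 wp1
slot 2 (MEM): ISSUE — free A1,Mu1,Ld0,B1 rp0 wp1
slot 3 (ALU): stall RD_PORT — free A1,Mu1,Ld0,B1 rp0 wp1
slot 4 (ALU): stall RD_PORT — free A1,Mu1,Ld0,B1 rp0 wp1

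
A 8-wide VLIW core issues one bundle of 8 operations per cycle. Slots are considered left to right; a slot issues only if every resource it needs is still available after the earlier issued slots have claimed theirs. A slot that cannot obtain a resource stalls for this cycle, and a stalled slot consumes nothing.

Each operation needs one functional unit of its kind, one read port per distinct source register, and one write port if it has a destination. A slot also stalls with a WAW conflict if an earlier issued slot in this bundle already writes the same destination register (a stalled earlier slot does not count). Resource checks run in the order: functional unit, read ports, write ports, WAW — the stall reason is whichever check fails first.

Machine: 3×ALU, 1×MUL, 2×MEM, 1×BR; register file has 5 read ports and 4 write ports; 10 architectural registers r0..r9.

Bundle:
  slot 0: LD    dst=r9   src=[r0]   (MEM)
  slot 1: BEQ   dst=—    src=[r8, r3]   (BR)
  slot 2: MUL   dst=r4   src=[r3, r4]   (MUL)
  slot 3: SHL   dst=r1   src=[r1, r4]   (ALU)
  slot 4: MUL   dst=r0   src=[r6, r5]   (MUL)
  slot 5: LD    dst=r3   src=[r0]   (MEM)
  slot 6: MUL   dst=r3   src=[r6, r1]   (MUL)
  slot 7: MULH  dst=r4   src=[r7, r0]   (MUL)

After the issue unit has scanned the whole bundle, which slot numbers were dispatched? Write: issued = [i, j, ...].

slot 0 (MEM): ISSUE — free A3,Mu1,Ld1,B1 rp4 wp3
slot 1 (BR): ISSUE — free A3,Mu1,Ld1,B0 rp2 wp3
slot 2 (MUL): ISSUE — free A3,Mu0,Ld1,B0 rp0 wp2
slot 3 (ALU): stall RD_PORT — free A3,Mu0,Ld1,B0 rp0 wp2
slot 4 (MUL): stall FU — free A3,Mu0,Ld1,B0 rp0 wp2
slot 5 (MEM): stall RD_PORT — free A3,Mu0,Ld1,B0 rp0 wp2
slot 6 (MUL): stall FU — free A3,Mu0,Ld1,B0 rp0 wp2
slot 7 (MUL): stall FU — free A3,Mu0,Ld1,B0 rp0 wp2

issued = [0, 1, 2]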